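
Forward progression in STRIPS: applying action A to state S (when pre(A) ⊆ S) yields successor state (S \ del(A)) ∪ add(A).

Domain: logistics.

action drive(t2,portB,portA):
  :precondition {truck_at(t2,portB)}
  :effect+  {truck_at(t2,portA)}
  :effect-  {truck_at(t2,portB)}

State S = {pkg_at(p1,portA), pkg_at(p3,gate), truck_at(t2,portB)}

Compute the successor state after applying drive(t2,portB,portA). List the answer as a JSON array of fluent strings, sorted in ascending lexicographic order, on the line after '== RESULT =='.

Compute (S \ del) ∪ add:
  pre ⊆ S: {truck_at(t2,portB)} ⊆ S  — applicable
  S \ del = {pkg_at(p1,portA), pkg_at(p3,gate)}
  ∪ add   = {pkg_at(p1,portA), pkg_at(p3,gate), truck_at(t2,portA)}

== RESULT ==
["pkg_at(p1,portA)", "pkg_at(p3,gate)", "truck_at(t2,portA)"]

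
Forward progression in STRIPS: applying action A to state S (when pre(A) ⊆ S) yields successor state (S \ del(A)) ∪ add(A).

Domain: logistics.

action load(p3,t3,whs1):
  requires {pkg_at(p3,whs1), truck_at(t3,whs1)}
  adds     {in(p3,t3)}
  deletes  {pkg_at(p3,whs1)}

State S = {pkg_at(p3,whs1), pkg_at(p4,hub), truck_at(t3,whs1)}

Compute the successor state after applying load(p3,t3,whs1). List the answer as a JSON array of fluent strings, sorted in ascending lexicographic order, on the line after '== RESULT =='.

Compute (S \ del) ∪ add:
  pre ⊆ S: {pkg_at(p3,whs1), truck_at(t3,whs1)} ⊆ S  — applicable
  S \ del = {pkg_at(p4,hub), truck_at(t3,whs1)}
  ∪ add   = {in(p3,t3), pkg_at(p4,hub), truck_at(t3,whs1)}

== RESULT ==
["in(p3,t3)", "pkg_at(p4,hub)", "truck_at(t3,whs1)"]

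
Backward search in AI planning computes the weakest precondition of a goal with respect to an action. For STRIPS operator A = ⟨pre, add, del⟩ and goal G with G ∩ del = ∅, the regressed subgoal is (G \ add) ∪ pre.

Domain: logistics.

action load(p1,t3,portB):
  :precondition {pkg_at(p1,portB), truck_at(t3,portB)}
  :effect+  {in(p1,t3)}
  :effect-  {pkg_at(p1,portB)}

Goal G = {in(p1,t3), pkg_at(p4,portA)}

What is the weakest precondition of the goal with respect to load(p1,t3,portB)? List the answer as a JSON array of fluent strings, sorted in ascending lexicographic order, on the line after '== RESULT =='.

Compute (G \ add) ∪ pre:
  G ∩ del = {}  (empty — regression defined)
  G \ add = {in(p1,t3), pkg_at(p4,portA)} \ {in(p1,t3)} = {pkg_at(p4,portA)}
  ∪ pre   = {pkg_at(p4,portA)} ∪ {pkg_at(p1,portB), truck_at(t3,portB)}
          = {pkg_at(p1,portB), pkg_at(p4,portA), truck_at(t3,portB)}

== RESULT ==
["pkg_at(p1,portB)", "pkg_at(p4,portA)", "truck_at(t3,portB)"]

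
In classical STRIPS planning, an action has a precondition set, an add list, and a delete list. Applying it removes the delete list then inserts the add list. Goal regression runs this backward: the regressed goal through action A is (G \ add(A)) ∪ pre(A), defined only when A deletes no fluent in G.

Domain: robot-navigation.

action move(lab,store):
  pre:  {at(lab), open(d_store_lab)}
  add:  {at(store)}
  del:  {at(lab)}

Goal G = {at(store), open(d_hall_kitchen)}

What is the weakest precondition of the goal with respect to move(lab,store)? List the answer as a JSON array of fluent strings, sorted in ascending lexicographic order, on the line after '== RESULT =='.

Compute (G \ add) ∪ pre:
  G ∩ del = {}  (empty — regression defined)
  G \ add = {at(store), open(d_hall_kitchen)} \ {at(store)} = {open(d_hall_kitchen)}
  ∪ pre   = {open(d_hall_kitchen)} ∪ {at(lab), open(d_store_lab)}
          = {at(lab), open(d_hall_kitchen), open(d_store_lab)}

== RESULT ==
["at(lab)", "open(d_hall_kitchen)", "open(d_store_lab)"]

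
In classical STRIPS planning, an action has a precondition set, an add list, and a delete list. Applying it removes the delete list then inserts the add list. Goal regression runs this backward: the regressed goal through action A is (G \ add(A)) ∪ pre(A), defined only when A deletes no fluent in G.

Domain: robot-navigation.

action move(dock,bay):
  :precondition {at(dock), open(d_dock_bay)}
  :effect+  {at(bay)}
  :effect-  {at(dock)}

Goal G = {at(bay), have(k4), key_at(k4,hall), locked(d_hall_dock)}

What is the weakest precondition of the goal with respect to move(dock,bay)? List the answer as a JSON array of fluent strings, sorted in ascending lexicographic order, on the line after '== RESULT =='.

Compute (G \ add) ∪ pre:
  G ∩ del = {}  (empty — regression defined)
  G \ add = {at(bay), have(k4), key_at(k4,hall), locked(d_hall_dock)} \ {at(bay)} = {have(k4), key_at(k4,hall), locked(d_hall_dock)}
  ∪ pre   = {have(k4), key_at(k4,hall), locked(d_hall_dock)} ∪ {at(dock), open(d_dock_bay)}
          = {at(dock), have(k4), key_at(k4,hall), locked(d_hall_dock), open(d_dock_bay)}

== RESULT ==
["at(dock)", "have(k4)", "key_at(k4,hall)", "locked(d_hall_dock)", "open(d_dock_bay)"]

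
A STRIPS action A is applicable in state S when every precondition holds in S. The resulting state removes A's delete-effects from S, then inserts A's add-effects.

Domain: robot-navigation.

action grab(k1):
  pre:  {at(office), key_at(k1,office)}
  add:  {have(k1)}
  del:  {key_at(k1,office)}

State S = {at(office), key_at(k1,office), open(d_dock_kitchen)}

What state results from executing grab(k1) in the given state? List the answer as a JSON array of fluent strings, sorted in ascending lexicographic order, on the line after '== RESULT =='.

Compute (S \ del) ∪ add:
  pre ⊆ S: {at(office), key_at(k1,office)} ⊆ S  — applicable
  S \ del = {at(office), open(d_dock_kitchen)}
  ∪ add   = {at(office), have(k1), open(d_dock_kitchen)}

== RESULT ==
["at(office)", "have(k1)", "open(d_dock_kitchen)"]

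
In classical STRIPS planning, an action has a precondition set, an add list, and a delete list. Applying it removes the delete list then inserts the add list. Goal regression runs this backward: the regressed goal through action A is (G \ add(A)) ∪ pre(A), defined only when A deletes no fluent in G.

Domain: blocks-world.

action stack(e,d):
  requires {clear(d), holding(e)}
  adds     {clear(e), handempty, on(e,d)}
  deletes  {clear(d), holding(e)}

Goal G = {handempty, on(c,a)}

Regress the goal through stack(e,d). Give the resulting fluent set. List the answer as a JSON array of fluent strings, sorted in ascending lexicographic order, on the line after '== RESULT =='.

Compute (G \ add) ∪ pre:
  G ∩ del = {}  (empty — regression defined)
  G \ add = {handempty, on(c,a)} \ {clear(e), handempty, on(e,d)} = {on(c,a)}
  ∪ pre   = {on(c,a)} ∪ {clear(d), holding(e)}
          = {clear(d), holding(e), on(c,a)}

== RESULT ==
["clear(d)", "holding(e)", "on(c,a)"]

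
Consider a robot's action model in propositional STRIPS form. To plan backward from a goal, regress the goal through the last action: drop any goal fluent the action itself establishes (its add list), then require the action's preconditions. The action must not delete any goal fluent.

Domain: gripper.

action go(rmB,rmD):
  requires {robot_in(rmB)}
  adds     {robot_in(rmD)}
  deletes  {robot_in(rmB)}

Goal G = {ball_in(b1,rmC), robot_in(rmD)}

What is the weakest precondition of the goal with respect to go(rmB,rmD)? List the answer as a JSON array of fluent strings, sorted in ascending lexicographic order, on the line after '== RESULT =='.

Regress:
  G ∩ del = {}  (empty — regression defined)
  G \ add = {ball_in(b1,rmC), robot_in(rmD)} \ {robot_in(rmD)} = {ball_in(b1,rmC)}
  ∪ pre   = {ball_in(b1,rmC)} ∪ {robot_in(rmB)}
          = {ball_in(b1,rmC), robot_in(rmB)}

== RESULT ==
["ball_in(b1,rmC)", "robot_in(rmB)"]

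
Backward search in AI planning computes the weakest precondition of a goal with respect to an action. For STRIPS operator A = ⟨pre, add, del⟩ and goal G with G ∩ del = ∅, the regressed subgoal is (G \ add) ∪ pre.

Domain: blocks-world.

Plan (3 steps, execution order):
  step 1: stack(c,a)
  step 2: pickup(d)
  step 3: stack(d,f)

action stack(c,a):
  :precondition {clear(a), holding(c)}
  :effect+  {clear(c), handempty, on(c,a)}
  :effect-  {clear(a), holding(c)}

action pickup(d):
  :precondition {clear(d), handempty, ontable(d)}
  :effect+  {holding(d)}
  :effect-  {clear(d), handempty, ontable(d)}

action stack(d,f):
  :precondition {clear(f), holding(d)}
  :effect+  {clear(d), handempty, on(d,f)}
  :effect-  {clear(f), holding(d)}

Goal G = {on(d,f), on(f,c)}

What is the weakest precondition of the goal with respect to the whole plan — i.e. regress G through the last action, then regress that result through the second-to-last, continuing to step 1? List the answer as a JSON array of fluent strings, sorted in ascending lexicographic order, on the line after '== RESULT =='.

Regress step by step:
  through step 3 (stack(d,f)): drop {on(d,f)}, keep {on(f,c)}, require {clear(f), holding(d)}
    → {clear(f), holding(d), on(f,c)}
  through step 2 (pickup(d)): drop {holding(d)}, keep {clear(f), on(f,c)}, require {clear(d), handempty, ontable(d)}
    → {clear(d), clear(f), handempty, on(f,c), ontable(d)}
  through step 1 (stack(c,a)): drop {handempty}, keep {clear(d), clear(f), on(f,c), ontable(d)}, require {clear(a), holding(c)}
    → {clear(a), clear(d), clear(f), holding(c), on(f,c), ontable(d)}

== RESULT ==
["clear(a)", "clear(d)", "clear(f)", "holding(c)", "on(f,c)", "ontable(d)"]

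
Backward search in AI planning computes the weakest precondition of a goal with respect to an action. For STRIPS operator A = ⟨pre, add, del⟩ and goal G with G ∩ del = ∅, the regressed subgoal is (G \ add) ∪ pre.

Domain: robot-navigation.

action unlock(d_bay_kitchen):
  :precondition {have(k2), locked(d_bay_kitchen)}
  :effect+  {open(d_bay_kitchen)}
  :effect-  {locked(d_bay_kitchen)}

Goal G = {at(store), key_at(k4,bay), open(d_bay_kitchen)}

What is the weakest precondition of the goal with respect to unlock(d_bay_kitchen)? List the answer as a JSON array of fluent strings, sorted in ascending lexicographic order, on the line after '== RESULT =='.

Compute (G \ add) ∪ pre:
  G ∩ del = {}  (empty — regression defined)
  G \ add = {at(store), key_at(k4,bay), open(d_bay_kitchen)} \ {open(d_bay_kitchen)} = {at(store), key_at(k4,bay)}
  ∪ pre   = {at(store), key_at(k4,bay)} ∪ {have(k2), locked(d_bay_kitchen)}
          = {at(store), have(k2), key_at(k4,bay), locked(d_bay_kitchen)}

== RESULT ==
["at(store)", "have(k2)", "key_at(k4,bay)", "locked(d_bay_kitchen)"]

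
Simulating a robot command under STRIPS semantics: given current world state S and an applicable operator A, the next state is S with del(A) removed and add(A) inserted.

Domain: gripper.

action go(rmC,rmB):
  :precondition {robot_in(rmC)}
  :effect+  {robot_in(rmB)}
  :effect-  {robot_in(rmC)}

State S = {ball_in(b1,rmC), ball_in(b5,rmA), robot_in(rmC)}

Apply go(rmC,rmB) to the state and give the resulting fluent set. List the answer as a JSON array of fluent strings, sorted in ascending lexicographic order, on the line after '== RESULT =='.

Compute (S \ del) ∪ add:
  pre ⊆ S: {robot_in(rmC)} ⊆ S  — applicable
  S \ del = {ball_in(b1,rmC), ball_in(b5,rmA)}
  ∪ add   = {ball_in(b1,rmC), ball_in(b5,rmA), robot_in(rmB)}

== RESULT ==
["ball_in(b1,rmC)", "ball_in(b5,rmA)", "robot_in(rmB)"]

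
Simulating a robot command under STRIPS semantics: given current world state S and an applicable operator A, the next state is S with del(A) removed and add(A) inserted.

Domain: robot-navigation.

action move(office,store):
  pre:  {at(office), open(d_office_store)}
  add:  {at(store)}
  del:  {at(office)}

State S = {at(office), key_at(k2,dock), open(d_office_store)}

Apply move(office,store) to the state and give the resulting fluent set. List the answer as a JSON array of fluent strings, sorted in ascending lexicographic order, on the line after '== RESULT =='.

Progress:
  pre ⊆ S: {at(office), open(d_office_store)} ⊆ S  — applicable
  S \ del = {key_at(k2,dock), open(d_office_store)}
  ∪ add   = {at(store), key_at(k2,dock), open(d_office_store)}

== RESULT ==
["at(store)", "key_at(k2,dock)", "open(d_office_store)"]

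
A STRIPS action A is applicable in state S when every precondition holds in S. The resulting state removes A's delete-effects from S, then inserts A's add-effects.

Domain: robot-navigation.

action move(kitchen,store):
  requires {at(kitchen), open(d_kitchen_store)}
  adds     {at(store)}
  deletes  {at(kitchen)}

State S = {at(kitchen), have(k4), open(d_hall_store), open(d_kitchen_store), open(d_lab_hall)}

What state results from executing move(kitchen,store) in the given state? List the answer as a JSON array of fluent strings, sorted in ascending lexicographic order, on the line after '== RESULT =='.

Compute (S \ del) ∪ add:
  pre ⊆ S: {at(kitchen), open(d_kitchen_store)} ⊆ S  — applicable
  S \ del = {have(k4), open(d_hall_store), open(d_kitchen_store), open(d_lab_hall)}
  ∪ add   = {at(store), have(k4), open(d_hall_store), open(d_kitchen_store), open(d_lab_hall)}

== RESULT ==
["at(store)", "have(k4)", "open(d_hall_store)", "open(d_kitchen_store)", "open(d_lab_hall)"]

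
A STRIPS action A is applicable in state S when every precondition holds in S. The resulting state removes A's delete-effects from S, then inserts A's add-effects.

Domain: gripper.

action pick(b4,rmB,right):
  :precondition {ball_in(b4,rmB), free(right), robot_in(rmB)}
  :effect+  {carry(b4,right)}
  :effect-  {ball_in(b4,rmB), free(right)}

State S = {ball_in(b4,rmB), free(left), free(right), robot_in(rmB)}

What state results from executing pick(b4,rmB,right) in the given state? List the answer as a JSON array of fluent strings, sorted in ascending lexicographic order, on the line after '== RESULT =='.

Progress:
  pre ⊆ S: {ball_in(b4,rmB), free(right), robot_in(rmB)} ⊆ S  — applicable
  S \ del = {free(left), robot_in(rmB)}
  ∪ add   = {carry(b4,right), free(left), robot_in(rmB)}

== RESULT ==
["carry(b4,right)", "free(left)", "robot_in(rmB)"]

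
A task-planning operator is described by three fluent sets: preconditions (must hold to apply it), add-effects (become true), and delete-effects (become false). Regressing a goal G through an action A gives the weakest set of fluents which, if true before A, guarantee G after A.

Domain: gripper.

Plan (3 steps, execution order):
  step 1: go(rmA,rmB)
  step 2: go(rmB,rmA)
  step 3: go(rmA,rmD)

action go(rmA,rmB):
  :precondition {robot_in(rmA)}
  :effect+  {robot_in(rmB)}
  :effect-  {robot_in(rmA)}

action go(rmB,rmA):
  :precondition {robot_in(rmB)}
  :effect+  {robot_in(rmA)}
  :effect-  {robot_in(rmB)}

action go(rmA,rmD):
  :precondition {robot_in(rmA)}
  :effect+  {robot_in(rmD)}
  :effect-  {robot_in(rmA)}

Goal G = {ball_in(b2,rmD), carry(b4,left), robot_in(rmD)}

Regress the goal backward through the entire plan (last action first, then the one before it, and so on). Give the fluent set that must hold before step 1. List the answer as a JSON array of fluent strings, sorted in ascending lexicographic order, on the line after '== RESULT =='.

Regress step by step:
  through step 3 (go(rmA,rmD)): drop {robot_in(rmD)}, keep {ball_in(b2,rmD), carry(b4,left)}, require {robot_in(rmA)}
    → {ball_in(b2,rmD), carry(b4,left), robot_in(rmA)}
  through step 2 (go(rmB,rmA)): drop {robot_in(rmA)}, keep {ball_in(b2,rmD), carry(b4,left)}, require {robot_in(rmB)}
    → {ball_in(b2,rmD), carry(b4,left), robot_in(rmB)}
  through step 1 (go(rmA,rmB)): drop {robot_in(rmB)}, keep {ball_in(b2,rmD), carry(b4,left)}, require {robot_in(rmA)}
    → {ball_in(b2,rmD), carry(b4,left), robot_in(rmA)}

== RESULT ==
["ball_in(b2,rmD)", "carry(b4,left)", "robot_in(rmA)"]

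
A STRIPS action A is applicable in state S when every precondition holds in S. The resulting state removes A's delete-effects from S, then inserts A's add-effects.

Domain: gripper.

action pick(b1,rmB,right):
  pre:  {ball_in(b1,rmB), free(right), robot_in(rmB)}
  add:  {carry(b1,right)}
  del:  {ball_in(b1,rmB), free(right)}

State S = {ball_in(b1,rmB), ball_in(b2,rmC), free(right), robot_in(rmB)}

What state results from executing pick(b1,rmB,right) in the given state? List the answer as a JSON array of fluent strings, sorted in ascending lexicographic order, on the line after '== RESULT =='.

Progress:
  pre ⊆ S: {ball_in(b1,rmB), free(right), robot_in(rmB)} ⊆ S  — applicable
  S \ del = {ball_in(b2,rmC), robot_in(rmB)}
  ∪ add   = {ball_in(b2,rmC), carry(b1,right), robot_in(rmB)}

== RESULT ==
["ball_in(b2,rmC)", "carry(b1,right)", "robot_in(rmB)"]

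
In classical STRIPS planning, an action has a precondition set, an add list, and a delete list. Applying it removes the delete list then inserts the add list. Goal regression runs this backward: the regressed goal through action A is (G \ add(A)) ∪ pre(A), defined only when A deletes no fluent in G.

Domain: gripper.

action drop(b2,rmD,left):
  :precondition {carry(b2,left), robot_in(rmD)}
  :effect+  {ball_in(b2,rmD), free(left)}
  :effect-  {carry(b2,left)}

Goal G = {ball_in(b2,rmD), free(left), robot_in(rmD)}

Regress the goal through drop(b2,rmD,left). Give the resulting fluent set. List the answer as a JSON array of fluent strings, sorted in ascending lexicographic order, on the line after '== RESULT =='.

Regress:
  G ∩ del = {}  (empty — regression defined)
  G \ add = {ball_in(b2,rmD), free(left), robot_in(rmD)} \ {ball_in(b2,rmD), free(left)} = {robot_in(rmD)}
  ∪ pre   = {robot_in(rmD)} ∪ {carry(b2,left), robot_in(rmD)}
          = {carry(b2,left), robot_in(rmD)}

== RESULT ==
["carry(b2,left)", "robot_in(rmD)"]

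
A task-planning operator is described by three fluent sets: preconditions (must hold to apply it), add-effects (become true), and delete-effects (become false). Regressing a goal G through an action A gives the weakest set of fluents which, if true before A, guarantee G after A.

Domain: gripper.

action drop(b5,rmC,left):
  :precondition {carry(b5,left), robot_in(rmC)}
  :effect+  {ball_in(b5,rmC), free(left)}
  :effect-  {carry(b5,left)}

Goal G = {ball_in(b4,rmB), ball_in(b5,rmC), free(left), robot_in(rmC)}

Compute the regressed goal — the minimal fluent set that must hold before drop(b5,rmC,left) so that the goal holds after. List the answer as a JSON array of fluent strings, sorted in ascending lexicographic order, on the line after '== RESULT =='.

Compute (G \ add) ∪ pre:
  G ∩ del = {}  (empty — regression defined)
  G \ add = {ball_in(b4,rmB), ball_in(b5,rmC), free(left), robot_in(rmC)} \ {ball_in(b5,rmC), free(left)} = {ball_in(b4,rmB), robot_in(rmC)}
  ∪ pre   = {ball_in(b4,rmB), robot_in(rmC)} ∪ {carry(b5,left), robot_in(rmC)}
          = {ball_in(b4,rmB), carry(b5,left), robot_in(rmC)}

== RESULT ==
["ball_in(b4,rmB)", "carry(b5,left)", "robot_in(rmC)"]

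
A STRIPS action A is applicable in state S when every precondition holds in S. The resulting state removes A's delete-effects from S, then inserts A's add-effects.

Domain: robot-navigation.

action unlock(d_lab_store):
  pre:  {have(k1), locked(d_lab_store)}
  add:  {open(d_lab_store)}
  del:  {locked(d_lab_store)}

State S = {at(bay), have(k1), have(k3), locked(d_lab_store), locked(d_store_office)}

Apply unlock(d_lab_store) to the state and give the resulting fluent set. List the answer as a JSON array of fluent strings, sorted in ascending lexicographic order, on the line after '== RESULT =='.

Progress:
  pre ⊆ S: {have(k1), locked(d_lab_store)} ⊆ S  — applicable
  S \ del = {at(bay), have(k1), have(k3), locked(d_store_office)}
  ∪ add   = {at(bay), have(k1), have(k3), locked(d_store_office), open(d_lab_store)}

== RESULT ==
["at(bay)", "have(k1)", "have(k3)", "locked(d_store_office)", "open(d_lab_store)"]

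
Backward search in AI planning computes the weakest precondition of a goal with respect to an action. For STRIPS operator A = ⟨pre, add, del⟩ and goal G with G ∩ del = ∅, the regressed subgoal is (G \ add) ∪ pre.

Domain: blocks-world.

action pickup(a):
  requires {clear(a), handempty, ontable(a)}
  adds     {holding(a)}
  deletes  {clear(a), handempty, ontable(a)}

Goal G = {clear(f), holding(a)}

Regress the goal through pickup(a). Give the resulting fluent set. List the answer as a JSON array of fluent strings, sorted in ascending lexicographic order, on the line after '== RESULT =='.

Regress:
  G ∩ del = {}  (empty — regression defined)
  G \ add = {clear(f), holding(a)} \ {holding(a)} = {clear(f)}
  ∪ pre   = {clear(f)} ∪ {clear(a), handempty, ontable(a)}
          = {clear(a), clear(f), handempty, ontable(a)}

== RESULT ==
["clear(a)", "clear(f)", "handempty", "ontable(a)"]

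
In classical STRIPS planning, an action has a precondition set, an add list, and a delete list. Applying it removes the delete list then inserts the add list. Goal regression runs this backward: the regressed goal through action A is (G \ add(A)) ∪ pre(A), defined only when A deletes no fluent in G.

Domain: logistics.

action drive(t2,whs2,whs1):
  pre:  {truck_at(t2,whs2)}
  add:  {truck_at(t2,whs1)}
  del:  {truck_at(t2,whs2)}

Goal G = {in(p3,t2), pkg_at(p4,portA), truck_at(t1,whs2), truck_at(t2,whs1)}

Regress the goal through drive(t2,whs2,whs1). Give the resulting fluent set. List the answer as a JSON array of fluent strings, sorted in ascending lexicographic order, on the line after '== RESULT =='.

Regress:
  G ∩ del = {}  (empty — regression defined)
  G \ add = {in(p3,t2), pkg_at(p4,portA), truck_at(t1,whs2), truck_at(t2,whs1)} \ {truck_at(t2,whs1)} = {in(p3,t2), pkg_at(p4,portA), truck_at(t1,whs2)}
  ∪ pre   = {in(p3,t2), pkg_at(p4,portA), truck_at(t1,whs2)} ∪ {truck_at(t2,whs2)}
          = {in(p3,t2), pkg_at(p4,portA), truck_at(t1,whs2), truck_at(t2,whs2)}

== RESULT ==
["in(p3,t2)", "pkg_at(p4,portA)", "truck_at(t1,whs2)", "truck_at(t2,whs2)"]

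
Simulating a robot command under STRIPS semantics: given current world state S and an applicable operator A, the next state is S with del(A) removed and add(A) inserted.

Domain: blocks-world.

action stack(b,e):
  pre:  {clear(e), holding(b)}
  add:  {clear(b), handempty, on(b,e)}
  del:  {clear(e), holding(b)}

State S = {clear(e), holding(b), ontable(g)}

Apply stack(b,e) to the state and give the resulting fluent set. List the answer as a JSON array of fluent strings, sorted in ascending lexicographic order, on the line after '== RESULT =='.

Compute (S \ del) ∪ add:
  pre ⊆ S: {clear(e), holding(b)} ⊆ S  — applicable
  S \ del = {ontable(g)}
  ∪ add   = {clear(b), handempty, on(b,e), ontable(g)}

== RESULT ==
["clear(b)", "handempty", "on(b,e)", "ontable(g)"]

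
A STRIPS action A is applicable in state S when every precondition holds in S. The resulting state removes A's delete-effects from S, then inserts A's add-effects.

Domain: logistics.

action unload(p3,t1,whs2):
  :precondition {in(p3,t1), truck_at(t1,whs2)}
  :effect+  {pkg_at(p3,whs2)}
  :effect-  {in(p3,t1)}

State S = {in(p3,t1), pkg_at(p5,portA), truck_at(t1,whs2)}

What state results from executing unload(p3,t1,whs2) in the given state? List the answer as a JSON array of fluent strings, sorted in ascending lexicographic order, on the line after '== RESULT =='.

Progress:
  pre ⊆ S: {in(p3,t1), truck_at(t1,whs2)} ⊆ S  — applicable
  S \ del = {pkg_at(p5,portA), truck_at(t1,whs2)}
  ∪ add   = {pkg_at(p3,whs2), pkg_at(p5,portA), truck_at(t1,whs2)}

== RESULT ==
["pkg_at(p3,whs2)", "pkg_at(p5,portA)", "truck_at(t1,whs2)"]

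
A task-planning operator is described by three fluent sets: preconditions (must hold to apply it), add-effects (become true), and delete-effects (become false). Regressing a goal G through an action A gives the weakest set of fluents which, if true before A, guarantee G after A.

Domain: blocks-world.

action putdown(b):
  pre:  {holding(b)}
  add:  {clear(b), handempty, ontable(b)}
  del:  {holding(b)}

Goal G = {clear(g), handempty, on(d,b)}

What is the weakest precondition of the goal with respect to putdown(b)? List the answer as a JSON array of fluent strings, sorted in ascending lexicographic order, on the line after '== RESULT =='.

Compute (G \ add) ∪ pre:
  G ∩ del = {}  (empty — regression defined)
  G \ add = {clear(g), handempty, on(d,b)} \ {clear(b), handempty, ontable(b)} = {clear(g), on(d,b)}
  ∪ pre   = {clear(g), on(d,b)} ∪ {holding(b)}
          = {clear(g), holding(b), on(d,b)}

== RESULT ==
["clear(g)", "holding(b)", "on(d,b)"]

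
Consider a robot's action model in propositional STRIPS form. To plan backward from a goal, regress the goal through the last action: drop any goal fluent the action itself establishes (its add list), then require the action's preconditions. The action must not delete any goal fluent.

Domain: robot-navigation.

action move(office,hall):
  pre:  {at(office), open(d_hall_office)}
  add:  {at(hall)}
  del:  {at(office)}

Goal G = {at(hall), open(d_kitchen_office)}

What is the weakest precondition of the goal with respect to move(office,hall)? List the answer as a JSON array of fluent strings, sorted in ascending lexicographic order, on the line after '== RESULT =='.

Regress:
  G ∩ del = {}  (empty — regression defined)
  G \ add = {at(hall), open(d_kitchen_office)} \ {at(hall)} = {open(d_kitchen_office)}
  ∪ pre   = {open(d_kitchen_office)} ∪ {at(office), open(d_hall_office)}
          = {at(office), open(d_hall_office), open(d_kitchen_office)}

== RESULT ==
["at(office)", "open(d_hall_office)", "open(d_kitchen_office)"]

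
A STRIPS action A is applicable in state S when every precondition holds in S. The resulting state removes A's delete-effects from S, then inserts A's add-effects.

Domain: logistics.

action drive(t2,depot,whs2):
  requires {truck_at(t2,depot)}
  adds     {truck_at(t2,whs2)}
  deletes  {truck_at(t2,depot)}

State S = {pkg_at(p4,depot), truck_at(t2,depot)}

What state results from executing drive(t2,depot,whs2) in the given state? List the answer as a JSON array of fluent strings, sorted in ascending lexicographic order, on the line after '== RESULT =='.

Compute (S \ del) ∪ add:
  pre ⊆ S: {truck_at(t2,depot)} ⊆ S  — applicable
  S \ del = {pkg_at(p4,depot)}
  ∪ add   = {pkg_at(p4,depot), truck_at(t2,whs2)}

== RESULT ==
["pkg_at(p4,depot)", "truck_at(t2,whs2)"]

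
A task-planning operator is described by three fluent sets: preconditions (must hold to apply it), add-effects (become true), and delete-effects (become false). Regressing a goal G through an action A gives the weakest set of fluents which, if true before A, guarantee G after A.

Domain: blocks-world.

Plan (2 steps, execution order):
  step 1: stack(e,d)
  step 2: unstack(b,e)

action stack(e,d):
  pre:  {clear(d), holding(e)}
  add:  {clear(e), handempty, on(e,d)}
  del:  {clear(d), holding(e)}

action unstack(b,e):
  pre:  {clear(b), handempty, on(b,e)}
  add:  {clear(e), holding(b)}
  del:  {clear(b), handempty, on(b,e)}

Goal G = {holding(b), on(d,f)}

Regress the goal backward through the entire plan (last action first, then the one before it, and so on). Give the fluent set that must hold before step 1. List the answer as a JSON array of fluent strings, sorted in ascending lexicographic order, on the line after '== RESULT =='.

Regress step by step:
  through step 2 (unstack(b,e)): drop {holding(b)}, keep {on(d,f)}, require {clear(b), handempty, on(b,e)}
    → {clear(b), handempty, on(b,e), on(d,f)}
  through step 1 (stack(e,d)): drop {handempty}, keep {clear(b), on(b,e), on(d,f)}, require {clear(d), holding(e)}
    → {clear(b), clear(d), holding(e), on(b,e), on(d,f)}

== RESULT ==
["clear(b)", "clear(d)", "holding(e)", "on(b,e)", "on(d,f)"]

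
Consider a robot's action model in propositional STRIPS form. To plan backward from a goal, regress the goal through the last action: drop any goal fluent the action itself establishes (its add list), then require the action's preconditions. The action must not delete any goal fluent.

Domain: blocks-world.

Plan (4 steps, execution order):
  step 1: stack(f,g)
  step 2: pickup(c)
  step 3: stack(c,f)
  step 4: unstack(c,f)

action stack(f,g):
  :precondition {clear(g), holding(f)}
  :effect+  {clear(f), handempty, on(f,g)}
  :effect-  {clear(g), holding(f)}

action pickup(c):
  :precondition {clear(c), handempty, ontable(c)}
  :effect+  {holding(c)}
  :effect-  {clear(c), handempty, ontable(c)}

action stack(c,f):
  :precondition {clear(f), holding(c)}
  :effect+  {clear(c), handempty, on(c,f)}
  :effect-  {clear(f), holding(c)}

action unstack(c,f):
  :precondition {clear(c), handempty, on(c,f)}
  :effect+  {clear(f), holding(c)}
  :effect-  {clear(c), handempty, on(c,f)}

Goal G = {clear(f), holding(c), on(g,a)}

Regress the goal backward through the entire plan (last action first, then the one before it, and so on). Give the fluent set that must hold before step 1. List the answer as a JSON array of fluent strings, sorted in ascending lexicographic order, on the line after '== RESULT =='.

Work backward from the goal:
  through step 4 (unstack(c,f)): drop {clear(f), holding(c)}, keep {on(g,a)}, require {clear(c), handempty, on(c,f)}
    → {clear(c), handempty, on(c,f), on(g,a)}
  through step 3 (stack(c,f)): drop {clear(c), handempty, on(c,f)}, keep {on(g,a)}, require {clear(f), holding(c)}
    → {clear(f), holding(c), on(g,a)}
  through step 2 (pickup(c)): drop {holding(c)}, keep {clear(f), on(g,a)}, require {clear(c), handempty, ontable(c)}
    → {clear(c), clear(f), handempty, on(g,a), ontable(c)}
  through step 1 (stack(f,g)): drop {clear(f), handempty}, keep {clear(c), on(g,a), ontable(c)}, require {clear(g), holding(f)}
    → {clear(c), clear(g), holding(f), on(g,a), ontable(c)}

== RESULT ==
["clear(c)", "clear(g)", "holding(f)", "on(g,a)", "ontable(c)"]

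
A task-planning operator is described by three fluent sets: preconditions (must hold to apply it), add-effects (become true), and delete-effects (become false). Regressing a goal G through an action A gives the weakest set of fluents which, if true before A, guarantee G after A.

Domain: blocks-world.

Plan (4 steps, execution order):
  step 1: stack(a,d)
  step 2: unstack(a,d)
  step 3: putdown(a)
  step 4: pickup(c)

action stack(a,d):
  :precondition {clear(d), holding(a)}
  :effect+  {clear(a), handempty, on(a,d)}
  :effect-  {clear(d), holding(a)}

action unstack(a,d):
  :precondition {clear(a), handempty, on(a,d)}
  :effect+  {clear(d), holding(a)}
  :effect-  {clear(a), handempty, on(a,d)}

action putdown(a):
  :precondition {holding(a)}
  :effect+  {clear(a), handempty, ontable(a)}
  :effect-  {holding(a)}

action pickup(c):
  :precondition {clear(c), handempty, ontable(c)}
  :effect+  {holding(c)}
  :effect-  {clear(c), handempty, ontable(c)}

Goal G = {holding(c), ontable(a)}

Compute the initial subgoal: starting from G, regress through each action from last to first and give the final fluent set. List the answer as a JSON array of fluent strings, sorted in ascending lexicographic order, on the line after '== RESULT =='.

Regress step by step:
  through step 4 (pickup(c)): drop {holding(c)}, keep {ontable(a)}, require {clear(c), handempty, ontable(c)}
    → {clear(c), handempty, ontable(a), ontable(c)}
  through step 3 (putdown(a)): drop {handempty, ontable(a)}, keep {clear(c), ontable(c)}, require {holding(a)}
    → {clear(c), holding(a), ontable(c)}
  through step 2 (unstack(a,d)): drop {holding(a)}, keep {clear(c), ontable(c)}, require {clear(a), handempty, on(a,d)}
    → {clear(a), clear(c), handempty, on(a,d), ontable(c)}
  through step 1 (stack(a,d)): drop {clear(a), handempty, on(a,d)}, keep {clear(c), ontable(c)}, require {clear(d), holding(a)}
    → {clear(c), clear(d), holding(a), ontable(c)}

== RESULT ==
["clear(c)", "clear(d)", "holding(a)", "ontable(c)"]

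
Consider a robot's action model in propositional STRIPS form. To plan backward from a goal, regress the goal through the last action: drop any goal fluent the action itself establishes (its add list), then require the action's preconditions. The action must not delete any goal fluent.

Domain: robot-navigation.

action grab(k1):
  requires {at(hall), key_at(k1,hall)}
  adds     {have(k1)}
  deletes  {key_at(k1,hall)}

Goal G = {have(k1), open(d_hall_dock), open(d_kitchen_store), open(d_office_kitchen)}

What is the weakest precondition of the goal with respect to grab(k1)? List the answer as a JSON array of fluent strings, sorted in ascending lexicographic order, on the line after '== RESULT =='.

Regress:
  G ∩ del = {}  (empty — regression defined)
  G \ add = {have(k1), open(d_hall_dock), open(d_kitchen_store), open(d_office_kitchen)} \ {have(k1)} = {open(d_hall_dock), open(d_kitchen_store), open(d_office_kitchen)}
  ∪ pre   = {open(d_hall_dock), open(d_kitchen_store), open(d_office_kitchen)} ∪ {at(hall), key_at(k1,hall)}
          = {at(hall), key_at(k1,hall), open(d_hall_dock), open(d_kitchen_store), open(d_office_kitchen)}

== RESULT ==
["at(hall)", "key_at(k1,hall)", "open(d_hall_dock)", "open(d_kitchen_store)", "open(d_office_kitchen)"]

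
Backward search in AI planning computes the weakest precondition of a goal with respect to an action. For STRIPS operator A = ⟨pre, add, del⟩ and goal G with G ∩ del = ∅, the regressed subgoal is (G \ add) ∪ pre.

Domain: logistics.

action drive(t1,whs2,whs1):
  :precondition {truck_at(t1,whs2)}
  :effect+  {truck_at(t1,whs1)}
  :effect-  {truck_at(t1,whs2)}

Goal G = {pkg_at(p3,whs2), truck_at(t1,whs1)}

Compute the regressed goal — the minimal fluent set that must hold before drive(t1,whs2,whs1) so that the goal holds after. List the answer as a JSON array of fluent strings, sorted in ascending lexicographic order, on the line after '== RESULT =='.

Compute (G \ add) ∪ pre:
  G ∩ del = {}  (empty — regression defined)
  G \ add = {pkg_at(p3,whs2), truck_at(t1,whs1)} \ {truck_at(t1,whs1)} = {pkg_at(p3,whs2)}
  ∪ pre   = {pkg_at(p3,whs2)} ∪ {truck_at(t1,whs2)}
          = {pkg_at(p3,whs2), truck_at(t1,whs2)}

== RESULT ==
["pkg_at(p3,whs2)", "truck_at(t1,whs2)"]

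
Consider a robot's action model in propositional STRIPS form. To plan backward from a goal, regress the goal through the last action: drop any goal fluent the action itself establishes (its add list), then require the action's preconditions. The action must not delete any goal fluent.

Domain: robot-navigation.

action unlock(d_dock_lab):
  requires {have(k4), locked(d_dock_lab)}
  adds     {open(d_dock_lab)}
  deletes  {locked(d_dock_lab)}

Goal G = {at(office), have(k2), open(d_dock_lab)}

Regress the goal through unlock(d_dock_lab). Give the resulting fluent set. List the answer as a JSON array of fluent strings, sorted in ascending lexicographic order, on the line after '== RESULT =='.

Compute (G \ add) ∪ pre:
  G ∩ del = {}  (empty — regression defined)
  G \ add = {at(office), have(k2), open(d_dock_lab)} \ {open(d_dock_lab)} = {at(office), have(k2)}
  ∪ pre   = {at(office), have(k2)} ∪ {have(k4), locked(d_dock_lab)}
          = {at(office), have(k2), have(k4), locked(d_dock_lab)}

== RESULT ==
["at(office)", "have(k2)", "have(k4)", "locked(d_dock_lab)"]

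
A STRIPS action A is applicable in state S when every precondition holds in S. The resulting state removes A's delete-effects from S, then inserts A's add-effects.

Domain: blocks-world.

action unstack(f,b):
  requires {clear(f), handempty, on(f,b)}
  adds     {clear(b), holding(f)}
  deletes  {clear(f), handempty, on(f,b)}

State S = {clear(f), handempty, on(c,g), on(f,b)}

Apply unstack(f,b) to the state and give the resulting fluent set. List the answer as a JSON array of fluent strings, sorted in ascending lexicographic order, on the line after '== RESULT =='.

Progress:
  pre ⊆ S: {clear(f), handempty, on(f,b)} ⊆ S  — applicable
  S \ del = {on(c,g)}
  ∪ add   = {clear(b), holding(f), on(c,g)}

== RESULT ==
["clear(b)", "holding(f)", "on(c,g)"]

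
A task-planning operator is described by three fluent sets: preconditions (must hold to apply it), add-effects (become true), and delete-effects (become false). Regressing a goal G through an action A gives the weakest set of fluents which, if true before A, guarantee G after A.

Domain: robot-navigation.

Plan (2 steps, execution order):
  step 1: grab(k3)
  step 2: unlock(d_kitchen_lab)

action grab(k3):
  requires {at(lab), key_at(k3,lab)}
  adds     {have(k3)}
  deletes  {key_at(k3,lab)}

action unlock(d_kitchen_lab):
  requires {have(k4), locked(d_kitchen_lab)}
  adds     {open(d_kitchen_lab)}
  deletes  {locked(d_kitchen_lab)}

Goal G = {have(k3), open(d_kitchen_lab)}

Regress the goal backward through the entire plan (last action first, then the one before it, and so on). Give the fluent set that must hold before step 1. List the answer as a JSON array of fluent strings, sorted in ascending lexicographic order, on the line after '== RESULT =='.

Regress step by step:
  through step 2 (unlock(d_kitchen_lab)): drop {open(d_kitchen_lab)}, keep {have(k3)}, require {have(k4), locked(d_kitchen_lab)}
    → {have(k3), have(k4), locked(d_kitchen_lab)}
  through step 1 (grab(k3)): drop {have(k3)}, keep {have(k4), locked(d_kitchen_lab)}, require {at(lab), key_at(k3,lab)}
    → {at(lab), have(k4), key_at(k3,lab), locked(d_kitchen_lab)}

== RESULT ==
["at(lab)", "have(k4)", "key_at(k3,lab)", "locked(d_kitchen_lab)"]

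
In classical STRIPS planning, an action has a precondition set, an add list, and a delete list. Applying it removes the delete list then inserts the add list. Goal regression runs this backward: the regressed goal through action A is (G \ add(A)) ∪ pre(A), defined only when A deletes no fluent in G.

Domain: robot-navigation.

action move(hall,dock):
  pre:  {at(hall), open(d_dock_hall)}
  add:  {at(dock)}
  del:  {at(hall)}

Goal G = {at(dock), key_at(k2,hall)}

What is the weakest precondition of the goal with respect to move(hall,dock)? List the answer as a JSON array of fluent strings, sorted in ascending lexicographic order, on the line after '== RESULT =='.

Compute (G \ add) ∪ pre:
  G ∩ del = {}  (empty — regression defined)
  G \ add = {at(dock), key_at(k2,hall)} \ {at(dock)} = {key_at(k2,hall)}
  ∪ pre   = {key_at(k2,hall)} ∪ {at(hall), open(d_dock_hall)}
          = {at(hall), key_at(k2,hall), open(d_dock_hall)}

== RESULT ==
["at(hall)", "key_at(k2,hall)", "open(d_dock_hall)"]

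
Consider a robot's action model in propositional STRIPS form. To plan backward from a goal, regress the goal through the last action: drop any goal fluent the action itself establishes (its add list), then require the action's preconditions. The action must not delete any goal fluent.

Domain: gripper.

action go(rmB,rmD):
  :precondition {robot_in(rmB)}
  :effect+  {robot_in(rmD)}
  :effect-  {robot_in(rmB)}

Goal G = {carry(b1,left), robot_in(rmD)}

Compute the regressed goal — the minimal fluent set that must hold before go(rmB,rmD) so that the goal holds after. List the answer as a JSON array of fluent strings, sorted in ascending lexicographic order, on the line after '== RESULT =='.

Regress:
  G ∩ del = {}  (empty — regression defined)
  G \ add = {carry(b1,left), robot_in(rmD)} \ {robot_in(rmD)} = {carry(b1,left)}
  ∪ pre   = {carry(b1,left)} ∪ {robot_in(rmB)}
          = {carry(b1,left), robot_in(rmB)}

== RESULT ==
["carry(b1,left)", "robot_in(rmB)"]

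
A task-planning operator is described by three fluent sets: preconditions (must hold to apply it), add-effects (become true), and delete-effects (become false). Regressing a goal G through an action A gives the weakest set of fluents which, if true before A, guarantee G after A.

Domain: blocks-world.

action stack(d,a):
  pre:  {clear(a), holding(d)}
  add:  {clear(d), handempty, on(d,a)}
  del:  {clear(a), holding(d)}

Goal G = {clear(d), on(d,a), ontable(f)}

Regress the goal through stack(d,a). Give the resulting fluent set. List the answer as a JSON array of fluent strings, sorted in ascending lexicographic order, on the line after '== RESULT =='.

Regress:
  G ∩ del = {}  (empty — regression defined)
  G \ add = {clear(d), on(d,a), ontable(f)} \ {clear(d), handempty, on(d,a)} = {ontable(f)}
  ∪ pre   = {ontable(f)} ∪ {clear(a), holding(d)}
          = {clear(a), holding(d), ontable(f)}

== RESULT ==
["clear(a)", "holding(d)", "ontable(f)"]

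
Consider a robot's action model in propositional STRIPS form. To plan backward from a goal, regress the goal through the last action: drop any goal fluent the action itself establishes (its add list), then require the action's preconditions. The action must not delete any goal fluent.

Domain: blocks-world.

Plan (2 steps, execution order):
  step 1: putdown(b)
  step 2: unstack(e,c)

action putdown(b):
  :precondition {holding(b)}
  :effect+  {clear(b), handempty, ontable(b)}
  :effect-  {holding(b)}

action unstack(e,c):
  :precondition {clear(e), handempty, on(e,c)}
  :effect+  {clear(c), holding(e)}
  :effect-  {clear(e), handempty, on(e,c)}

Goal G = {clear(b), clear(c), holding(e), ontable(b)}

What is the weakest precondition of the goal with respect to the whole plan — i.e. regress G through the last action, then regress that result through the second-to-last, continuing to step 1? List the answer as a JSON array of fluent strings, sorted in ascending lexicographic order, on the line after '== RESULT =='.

Regress step by step:
  through step 2 (unstack(e,c)): drop {clear(c), holding(e)}, keep {clear(b), ontable(b)}, require {clear(e), handempty, on(e,c)}
    → {clear(b), clear(e), handempty, on(e,c), ontable(b)}
  through step 1 (putdown(b)): drop {clear(b), handempty, ontable(b)}, keep {clear(e), on(e,c)}, require {holding(b)}
    → {clear(e), holding(b), on(e,c)}

== RESULT ==
["clear(e)", "holding(b)", "on(e,c)"]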